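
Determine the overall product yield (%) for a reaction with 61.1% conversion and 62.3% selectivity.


Overall yield = conversion (%) * selectivity (%) / 100
Conversion = 61.1%, Selectivity = 62.3%
Y = 61.1 * 62.3 / 100
= 38.0653 %

38.0653 %


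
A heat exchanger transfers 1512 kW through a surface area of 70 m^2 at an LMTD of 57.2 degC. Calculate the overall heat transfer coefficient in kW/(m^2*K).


From Q = U*A*LMTD, U = Q / (A * LMTD)
U = 1512 / (70 * 57.2) = 1512 / 4004 = 0.3776

0.3776 kW/(m^2*K)


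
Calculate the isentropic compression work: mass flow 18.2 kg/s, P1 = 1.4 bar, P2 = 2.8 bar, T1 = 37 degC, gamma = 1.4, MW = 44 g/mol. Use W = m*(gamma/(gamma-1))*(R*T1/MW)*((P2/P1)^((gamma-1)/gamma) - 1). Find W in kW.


Isentropic work: W = m*(gamma/(gamma-1))*(R*T1/MW)*((P2/P1)^((gamma-1)/gamma) - 1)
T1 = 37 + 273.15 = 310.15 K
Pressure ratio = 2.8 / 1.4 = 2
Exponent = (1.4 - 1)/1.4 = 0.285714
(P2/P1)^exp - 1 = 2^0.285714 - 1 = 0.219013
W = 18.2 * 1.4 / 0.4 * 8.314 * 310.15 / 44 * 0.219013 = 817.6

817.6 kW


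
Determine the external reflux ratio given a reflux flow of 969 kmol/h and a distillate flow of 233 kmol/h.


Reflux ratio definition: R = L / D (liquid returned / distillate withdrawn)
L = 969 kmol/h, D = 233 kmol/h
R = 969 / 233 = 4.159

4.159


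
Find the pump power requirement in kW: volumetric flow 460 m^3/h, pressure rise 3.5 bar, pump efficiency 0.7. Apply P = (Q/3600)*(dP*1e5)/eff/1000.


Q = 460 / 3600 = 0.127778 m^3/s
P = 0.127778 * (3.5 * 1e5) / 0.7 / 1000 = 63.89

63.89 kW


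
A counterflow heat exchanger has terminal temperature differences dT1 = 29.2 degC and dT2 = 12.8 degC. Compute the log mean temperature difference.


LMTD = (dT1 - dT2) / ln(dT1/dT2)
= (29.2 - 12.8) / ln(29.2 / 12.8) = 16.4 / 0.824724 = 19.89

19.89 degC


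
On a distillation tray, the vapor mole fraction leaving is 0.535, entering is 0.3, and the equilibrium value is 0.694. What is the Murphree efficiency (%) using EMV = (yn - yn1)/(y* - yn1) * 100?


Murphree vapor efficiency: EMV = (y_n - y_(n-1)) / (y*_n - y_(n-1)) * 100
EMV = (0.535 - 0.3) / (0.694 - 0.3) * 100 = 0.235 / 0.394 * 100 = 59.64

59.64 %


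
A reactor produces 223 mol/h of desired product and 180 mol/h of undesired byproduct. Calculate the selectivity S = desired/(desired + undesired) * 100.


Selectivity = desired / (desired + undesired) * 100
Total products = 223 + 180 = 403 mol/h
S = 223 / 403 * 100
= 0.5533 * 100
= 55.33 %

55.33 %


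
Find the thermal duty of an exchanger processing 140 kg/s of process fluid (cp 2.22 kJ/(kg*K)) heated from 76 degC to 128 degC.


Q = m_dot * cp * delta_T
delta_T = 128 - 76 = 52 K
Q = 140 * 2.22 * 52
= 310.8 * 52
= 16161.6 kW

16161.6 kW


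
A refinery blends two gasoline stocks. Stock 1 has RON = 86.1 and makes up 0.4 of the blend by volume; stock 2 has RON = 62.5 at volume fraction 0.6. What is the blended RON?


Linear blending: RON_blend = sum(vi * RONi)
Contribution 1: 0.4 * 86.1 = 34.44
Contribution 2: 0.6 * 62.5 = 37.5
RON_blend = 34.44 + 37.5 = 71.94

71.94


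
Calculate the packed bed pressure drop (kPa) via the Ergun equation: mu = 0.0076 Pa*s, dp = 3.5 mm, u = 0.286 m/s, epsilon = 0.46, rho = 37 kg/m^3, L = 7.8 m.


dp = 3.5 mm = 0.0035 m
Viscous term = 150*0.0076*0.286*(1-0.46)^2 / (0.0035^2*0.46^3) = 79735
Inertial term = 1.75*37*0.286^2*(1-0.46) / (0.0035*0.46^3) = 8395.06
dP/L = 79735 + 8395.06 = 88130.1 Pa/m
dP = 88130.1 * 7.8 / 1000 = 687.4 kPa

687.4 kPa


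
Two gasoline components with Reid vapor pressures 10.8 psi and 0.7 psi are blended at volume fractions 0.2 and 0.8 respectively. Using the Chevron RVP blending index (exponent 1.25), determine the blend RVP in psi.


Chevron index: RVP_blend = (sum xi*RVPi^1.25)^(1/1.25)
RVP^1.25 terms: 0.2 * 10.8^1.25 + 0.8 * 0.7^1.25 = 4.42793
RVP_blend = 4.42793^(1/1.25) = 3.288

3.288 psi


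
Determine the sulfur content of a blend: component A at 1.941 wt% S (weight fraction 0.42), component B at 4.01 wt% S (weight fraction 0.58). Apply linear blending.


Linear sulfur blending: S_blend = x1*S1 + x2*S2
Contribution 1: 0.42 * 1.941 = 0.81522 wt%
Contribution 2: 0.58 * 4.01 = 2.3258 wt%
S_blend = 0.81522 + 2.3258 = 3.14102

3.14102 wt%


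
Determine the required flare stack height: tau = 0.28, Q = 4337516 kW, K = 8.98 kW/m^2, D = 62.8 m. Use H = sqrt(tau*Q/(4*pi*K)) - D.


tau*Q/(4*pi*K) = 0.28 * 4337516 / (4 * pi * 8.98) = 10762.5
sqrt(10762.5) = 103.742
H = 103.742 - 62.8 = 40.94

40.94 m


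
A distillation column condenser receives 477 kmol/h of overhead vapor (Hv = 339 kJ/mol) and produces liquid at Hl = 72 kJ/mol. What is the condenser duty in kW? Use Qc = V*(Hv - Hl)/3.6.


Qc = 477 * (339 - 72) / 3.6 = 477 * 267 / 3.6 = 35380

35380 kW


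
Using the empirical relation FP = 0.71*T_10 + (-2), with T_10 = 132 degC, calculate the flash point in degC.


FP = 0.71 * 132 + (-2) = 91.72

91.72 degC


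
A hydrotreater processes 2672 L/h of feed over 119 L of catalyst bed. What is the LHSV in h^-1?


LHSV = volumetric feed rate / catalyst volume
= 2672 L/h / 119 L
= 22.45 h^-1

22.45 h^-1


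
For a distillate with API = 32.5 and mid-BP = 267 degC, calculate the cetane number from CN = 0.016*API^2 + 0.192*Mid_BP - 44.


CN = 0.016 * 32.5^2 + 0.192 * 267 - 44
CN = 16.9 + 51.264 - 44 = 24.164

24.164


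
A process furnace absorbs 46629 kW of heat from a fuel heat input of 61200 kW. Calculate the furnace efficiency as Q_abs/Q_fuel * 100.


Furnace efficiency = Q_absorbed / Q_fuel * 100
= 46629 / 61200 * 100 = 76.19

76.19 %


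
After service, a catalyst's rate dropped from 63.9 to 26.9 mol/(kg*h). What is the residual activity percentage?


Activity (%) = (rate_used / rate_fresh) * 100
rate_used = 26.9, rate_fresh = 63.9
= (26.9 / 63.9) * 100
= 0.4210 * 100 = 42.10

42.10 %


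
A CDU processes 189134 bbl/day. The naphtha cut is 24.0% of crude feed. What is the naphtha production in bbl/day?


Crude throughput = 189134 bbl/day
Fraction yield = 24.0%
yield = throughput * fraction / 100
yield = 189134 * 24.0 / 100 = 45392.16

45392.16 bbl/day


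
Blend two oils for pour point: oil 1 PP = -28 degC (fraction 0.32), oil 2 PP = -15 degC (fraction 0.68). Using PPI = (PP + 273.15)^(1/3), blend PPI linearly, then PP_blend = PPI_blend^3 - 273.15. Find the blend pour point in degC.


PPI_1 = (-28 + 273.15)^(1/3) = 6.258601
PPI_2 = (-15 + 273.15)^(1/3) = 6.36733
PPI_blend = 0.32 * 6.258601 + 0.68 * 6.36733 = 6.332537
PP_blend = 6.332537^3 - 273.15 = 253.9412 - 273.15 = -19.21

-19.21 degC


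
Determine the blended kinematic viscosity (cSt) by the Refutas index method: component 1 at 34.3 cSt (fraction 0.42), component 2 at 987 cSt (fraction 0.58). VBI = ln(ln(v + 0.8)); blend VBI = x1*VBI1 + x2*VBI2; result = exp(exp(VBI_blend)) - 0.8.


Refutas method: VBN_i = 14.534*ln(ln(visc_i + 0.8)) + 10.975, blended linearly by mass fraction; since VBN is linear in VBI_i = ln(ln(visc_i + 0.8)) and the fractions sum to 1, blend VBI directly: visc = exp(exp(VBI_blend)) - 0.8
VBI_1 = ln(ln(34.3 + 0.8)) = 1.26926
VBI_2 = ln(ln(987 + 0.8)) = 1.93087
VBI_blend = 0.42 * 1.26926 + 0.58 * 1.93087 = 1.65299
visc_blend = exp(exp(1.65299)) - 0.8 = 184.6

184.6 cSt


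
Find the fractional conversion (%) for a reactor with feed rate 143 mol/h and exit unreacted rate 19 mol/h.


X = (F_in - F_out) / F_in * 100
Moles reacted = 143 - 19 = 124
X = 124 / 143 * 100
= 0.8671 * 100
= 86.71 %

86.71 %


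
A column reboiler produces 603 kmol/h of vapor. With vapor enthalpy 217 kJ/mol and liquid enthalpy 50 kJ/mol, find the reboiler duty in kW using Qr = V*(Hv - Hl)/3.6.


Qr = 603 * (217 - 50) / 3.6 = 603 * 167 / 3.6 = 27970

27970 kW


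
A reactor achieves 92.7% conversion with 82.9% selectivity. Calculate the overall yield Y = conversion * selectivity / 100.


Overall yield = conversion (%) * selectivity (%) / 100
Conversion = 92.7%, Selectivity = 82.9%
Y = 92.7 * 82.9 / 100
= 76.8483 %

76.8483 %


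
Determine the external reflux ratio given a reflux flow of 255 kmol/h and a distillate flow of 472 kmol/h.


Reflux ratio definition: R = L / D (liquid returned / distillate withdrawn)
L = 255 kmol/h, D = 472 kmol/h
R = 255 / 472 = 0.5403

0.5403


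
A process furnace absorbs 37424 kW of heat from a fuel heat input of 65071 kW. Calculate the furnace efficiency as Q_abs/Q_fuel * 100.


Furnace efficiency = Q_absorbed / Q_fuel * 100
= 37424 / 65071 * 100 = 57.51

57.51 %


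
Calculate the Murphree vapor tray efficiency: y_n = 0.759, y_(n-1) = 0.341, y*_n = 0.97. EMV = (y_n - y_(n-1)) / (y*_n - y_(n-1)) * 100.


Murphree vapor efficiency: EMV = (y_n - y_(n-1)) / (y*_n - y_(n-1)) * 100
EMV = (0.759 - 0.341) / (0.97 - 0.341) * 100 = 0.418 / 0.629 * 100 = 66.45

66.45 %


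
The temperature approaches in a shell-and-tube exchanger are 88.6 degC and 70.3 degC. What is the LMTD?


LMTD = (dT1 - dT2) / ln(dT1/dT2)
= (88.6 - 70.3) / ln(88.6 / 70.3) = 18.3 / 0.23136 = 79.10

79.10 degC


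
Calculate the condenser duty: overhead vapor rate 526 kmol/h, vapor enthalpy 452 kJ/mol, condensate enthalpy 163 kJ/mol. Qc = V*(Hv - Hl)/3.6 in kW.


Qc = 526 * (452 - 163) / 3.6 = 526 * 289 / 3.6 = 42230

42230 kW


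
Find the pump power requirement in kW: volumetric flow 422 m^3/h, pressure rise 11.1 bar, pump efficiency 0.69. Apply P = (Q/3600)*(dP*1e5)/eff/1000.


Q = 422 / 3600 = 0.117222 m^3/s
P = 0.117222 * (11.1 * 1e5) / 0.69 / 1000 = 188.6

188.6 kW


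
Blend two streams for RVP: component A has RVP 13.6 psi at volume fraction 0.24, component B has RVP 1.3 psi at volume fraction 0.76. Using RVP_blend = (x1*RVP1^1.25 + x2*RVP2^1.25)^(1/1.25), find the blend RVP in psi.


Chevron index: RVP_blend = (sum xi*RVPi^1.25)^(1/1.25)
RVP^1.25 terms: 0.24 * 13.6^1.25 + 0.76 * 1.3^1.25 = 7.32306
RVP_blend = 7.32306^(1/1.25) = 4.918

4.918 psi


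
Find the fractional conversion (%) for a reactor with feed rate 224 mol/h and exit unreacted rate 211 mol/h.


X = (F_in - F_out) / F_in * 100
Moles reacted = 224 - 211 = 13
X = 13 / 224 * 100
= 0.05804 * 100
= 5.804 %

5.804 %


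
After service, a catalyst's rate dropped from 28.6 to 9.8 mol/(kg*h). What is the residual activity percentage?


Activity (%) = (rate_used / rate_fresh) * 100
rate_used = 9.8, rate_fresh = 28.6
= (9.8 / 28.6) * 100
= 0.3427 * 100 = 34.27

34.27 %


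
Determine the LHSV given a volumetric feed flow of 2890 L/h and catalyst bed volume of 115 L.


LHSV = volumetric feed rate / catalyst volume
= 2890 L/h / 115 L
= 25.13 h^-1

25.13 h^-1


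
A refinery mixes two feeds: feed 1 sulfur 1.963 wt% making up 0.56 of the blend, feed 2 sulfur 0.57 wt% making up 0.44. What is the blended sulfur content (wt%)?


Linear sulfur blending: S_blend = x1*S1 + x2*S2
Contribution 1: 0.56 * 1.963 = 1.09928 wt%
Contribution 2: 0.44 * 0.57 = 0.2508 wt%
S_blend = 1.09928 + 0.2508 = 1.35008

1.35008 wt%


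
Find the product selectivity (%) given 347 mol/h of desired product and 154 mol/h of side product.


Selectivity = desired / (desired + undesired) * 100
Total products = 347 + 154 = 501 mol/h
S = 347 / 501 * 100
= 0.6926 * 100
= 69.26 %

69.26 %


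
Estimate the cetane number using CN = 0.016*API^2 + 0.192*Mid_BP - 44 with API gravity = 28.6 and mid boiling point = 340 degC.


CN = 0.016 * 28.6^2 + 0.192 * 340 - 44
CN = 13.08736 + 65.28 - 44 = 34.36736

34.36736


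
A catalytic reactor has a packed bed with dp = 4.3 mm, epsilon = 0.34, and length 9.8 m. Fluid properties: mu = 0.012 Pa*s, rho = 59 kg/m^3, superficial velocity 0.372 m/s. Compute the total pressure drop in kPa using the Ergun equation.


dp = 4.3 mm = 0.0043 m
Viscous term = 150*0.012*0.372*(1-0.34)^2 / (0.0043^2*0.34^3) = 401356
Inertial term = 1.75*59*0.372^2*(1-0.34) / (0.0043*0.34^3) = 55797.5
dP/L = 401356 + 55797.5 = 457154 Pa/m
dP = 457154 * 9.8 / 1000 = 4480 kPa

4480 kPa


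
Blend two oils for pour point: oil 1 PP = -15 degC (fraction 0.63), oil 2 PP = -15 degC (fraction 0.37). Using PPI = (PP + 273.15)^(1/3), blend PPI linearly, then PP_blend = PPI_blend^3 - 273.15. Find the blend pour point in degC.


PPI_1 = (-15 + 273.15)^(1/3) = 6.36733
PPI_2 = (-15 + 273.15)^(1/3) = 6.36733
PPI_blend = 0.63 * 6.36733 + 0.37 * 6.36733 = 6.36733
PP_blend = 6.36733^3 - 273.15 = 258.15 - 273.15 = -15

-15 degC


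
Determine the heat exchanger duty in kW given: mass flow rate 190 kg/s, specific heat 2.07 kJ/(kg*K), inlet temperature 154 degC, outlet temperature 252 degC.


Q = m_dot * cp * delta_T
delta_T = 252 - 154 = 98 K
Q = 190 * 2.07 * 98
= 393.3 * 98
= 38543.4 kW

38543.4 kW


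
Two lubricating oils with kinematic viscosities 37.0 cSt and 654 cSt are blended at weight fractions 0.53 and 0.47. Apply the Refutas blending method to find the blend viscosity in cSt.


Refutas method: VBN_i = 14.534*ln(ln(visc_i + 0.8)) + 10.975, blended linearly by mass fraction; since VBN is linear in VBI_i = ln(ln(visc_i + 0.8)) and the fractions sum to 1, blend VBI directly: visc = exp(exp(VBI_blend)) - 0.8
VBI_1 = ln(ln(37.0 + 0.8)) = 1.28987
VBI_2 = ln(ln(654 + 0.8)) = 1.86939
VBI_blend = 0.53 * 1.28987 + 0.47 * 1.86939 = 1.56224
visc_blend = exp(exp(1.56224)) - 0.8 = 117.1

117.1 cSt


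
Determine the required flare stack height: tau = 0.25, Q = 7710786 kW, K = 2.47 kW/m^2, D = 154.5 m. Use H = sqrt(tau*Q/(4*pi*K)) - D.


tau*Q/(4*pi*K) = 0.25 * 7710786 / (4 * pi * 2.47) = 62105.8
sqrt(62105.8) = 249.21
H = 249.21 - 154.5 = 94.71

94.71 m


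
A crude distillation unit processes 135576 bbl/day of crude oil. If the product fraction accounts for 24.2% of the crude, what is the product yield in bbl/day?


Crude throughput = 135576 bbl/day
Fraction yield = 24.2%
yield = throughput * fraction / 100
yield = 135576 * 24.2 / 100 = 32809.392

32809.392 bbl/day


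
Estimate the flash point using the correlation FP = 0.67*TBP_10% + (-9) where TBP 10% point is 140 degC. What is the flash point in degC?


FP = 0.67 * 140 + (-9) = 84.8

84.8 degC


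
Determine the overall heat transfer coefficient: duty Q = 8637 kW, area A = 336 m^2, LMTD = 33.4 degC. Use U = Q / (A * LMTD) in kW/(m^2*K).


From Q = U*A*LMTD, U = Q / (A * LMTD)
U = 8637 / (336 * 33.4) = 8637 / 11222.4 = 0.7696

0.7696 kW/(m^2*K)


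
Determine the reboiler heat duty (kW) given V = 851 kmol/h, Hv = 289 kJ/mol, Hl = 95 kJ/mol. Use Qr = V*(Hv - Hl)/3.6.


Qr = 851 * (289 - 95) / 3.6 = 851 * 194 / 3.6 = 45860

45860 kW


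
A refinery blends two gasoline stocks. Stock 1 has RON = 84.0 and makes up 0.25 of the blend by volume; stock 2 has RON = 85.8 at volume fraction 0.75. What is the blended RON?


Linear blending: RON_blend = sum(vi * RONi)
Contribution 1: 0.25 * 84.0 = 21
Contribution 2: 0.75 * 85.8 = 64.35
RON_blend = 21 + 64.35 = 85.35

85.35


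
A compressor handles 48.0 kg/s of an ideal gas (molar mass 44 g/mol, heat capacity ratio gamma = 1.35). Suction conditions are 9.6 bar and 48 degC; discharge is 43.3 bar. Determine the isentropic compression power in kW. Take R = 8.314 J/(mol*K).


Isentropic work: W = m*(gamma/(gamma-1))*(R*T1/MW)*((P2/P1)^((gamma-1)/gamma) - 1)
T1 = 48 + 273.15 = 321.15 K
Pressure ratio = 43.3 / 9.6 = 4.51042
Exponent = (1.35 - 1)/1.35 = 0.259259
(P2/P1)^exp - 1 = 4.51042^0.259259 - 1 = 0.477786
W = 48.0 * 1.35 / 0.35 * 8.314 * 321.15 / 44 * 0.477786 = 5368

5368 kW


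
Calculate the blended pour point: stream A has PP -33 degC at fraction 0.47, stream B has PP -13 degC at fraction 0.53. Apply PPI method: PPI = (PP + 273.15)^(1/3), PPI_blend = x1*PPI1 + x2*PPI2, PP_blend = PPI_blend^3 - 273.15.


PPI_1 = (-33 + 273.15)^(1/3) = 6.215759
PPI_2 = (-13 + 273.15)^(1/3) = 6.383731
PPI_blend = 0.47 * 6.215759 + 0.53 * 6.383731 = 6.304784
PP_blend = 6.304784^3 - 273.15 = 250.6171 - 273.15 = -22.53

-22.53 degC


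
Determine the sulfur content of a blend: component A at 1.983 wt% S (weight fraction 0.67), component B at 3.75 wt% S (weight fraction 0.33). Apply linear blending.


Linear sulfur blending: S_blend = x1*S1 + x2*S2
Contribution 1: 0.67 * 1.983 = 1.32861 wt%
Contribution 2: 0.33 * 3.75 = 1.2375 wt%
S_blend = 1.32861 + 1.2375 = 2.56611

2.56611 wt%


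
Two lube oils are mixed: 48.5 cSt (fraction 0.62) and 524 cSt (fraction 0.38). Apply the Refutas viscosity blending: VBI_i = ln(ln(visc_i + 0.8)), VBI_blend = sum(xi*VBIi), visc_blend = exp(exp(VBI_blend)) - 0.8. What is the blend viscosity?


Refutas method: VBN_i = 14.534*ln(ln(visc_i + 0.8)) + 10.975, blended linearly by mass fraction; since VBN is linear in VBI_i = ln(ln(visc_i + 0.8)) and the fractions sum to 1, blend VBI directly: visc = exp(exp(VBI_blend)) - 0.8
VBI_1 = ln(ln(48.5 + 0.8)) = 1.36044
VBI_2 = ln(ln(524 + 0.8)) = 1.83466
VBI_blend = 0.62 * 1.36044 + 0.38 * 1.83466 = 1.54064
visc_blend = exp(exp(1.54064)) - 0.8 = 105.6

105.6 cSt


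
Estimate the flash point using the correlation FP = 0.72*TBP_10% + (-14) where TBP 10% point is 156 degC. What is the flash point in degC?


FP = 0.72 * 156 + (-14) = 98.32

98.32 degC


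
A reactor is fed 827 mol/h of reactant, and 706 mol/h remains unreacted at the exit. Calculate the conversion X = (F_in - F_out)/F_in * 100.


X = (F_in - F_out) / F_in * 100
Moles reacted = 827 - 706 = 121
X = 121 / 827 * 100
= 0.1463 * 100
= 14.63 %

14.63 %


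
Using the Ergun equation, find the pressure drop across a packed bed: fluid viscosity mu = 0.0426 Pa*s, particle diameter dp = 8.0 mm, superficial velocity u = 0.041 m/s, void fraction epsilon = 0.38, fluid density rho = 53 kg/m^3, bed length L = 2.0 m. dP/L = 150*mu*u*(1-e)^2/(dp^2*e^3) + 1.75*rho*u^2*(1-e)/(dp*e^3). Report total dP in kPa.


dp = 8.0 mm = 0.008 m
Viscous term = 150*0.0426*0.041*(1-0.38)^2 / (0.008^2*0.38^3) = 28677.2
Inertial term = 1.75*53*0.041^2*(1-0.38) / (0.008*0.38^3) = 220.208
dP/L = 28677.2 + 220.208 = 28897.4 Pa/m
dP = 28897.4 * 2.0 / 1000 = 57.79 kPa

57.79 kPa


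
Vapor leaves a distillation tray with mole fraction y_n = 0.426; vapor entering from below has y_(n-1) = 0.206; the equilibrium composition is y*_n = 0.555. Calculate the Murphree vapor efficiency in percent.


Murphree vapor efficiency: EMV = (y_n - y_(n-1)) / (y*_n - y_(n-1)) * 100
EMV = (0.426 - 0.206) / (0.555 - 0.206) * 100 = 0.22 / 0.349 * 100 = 63.04

63.04 %


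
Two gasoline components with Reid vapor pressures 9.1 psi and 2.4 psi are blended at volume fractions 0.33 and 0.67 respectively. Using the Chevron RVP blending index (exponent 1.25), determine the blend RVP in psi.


Chevron index: RVP_blend = (sum xi*RVPi^1.25)^(1/1.25)
RVP^1.25 terms: 0.33 * 9.1^1.25 + 0.67 * 2.4^1.25 = 7.21716
RVP_blend = 7.21716^(1/1.25) = 4.861

4.861 psi


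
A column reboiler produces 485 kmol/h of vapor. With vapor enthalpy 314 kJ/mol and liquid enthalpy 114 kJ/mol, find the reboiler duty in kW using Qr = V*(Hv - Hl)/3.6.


Qr = 485 * (314 - 114) / 3.6 = 485 * 200 / 3.6 = 26940

26940 kW


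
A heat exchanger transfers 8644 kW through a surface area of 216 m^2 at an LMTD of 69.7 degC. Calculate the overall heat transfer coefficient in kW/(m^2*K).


From Q = U*A*LMTD, U = Q / (A * LMTD)
U = 8644 / (216 * 69.7) = 8644 / 15055.2 = 0.5742

0.5742 kW/(m^2*K)


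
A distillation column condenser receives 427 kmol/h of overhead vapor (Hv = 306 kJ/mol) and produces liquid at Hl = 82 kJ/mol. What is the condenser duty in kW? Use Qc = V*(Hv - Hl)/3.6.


Qc = 427 * (306 - 82) / 3.6 = 427 * 224 / 3.6 = 26570

26570 kW


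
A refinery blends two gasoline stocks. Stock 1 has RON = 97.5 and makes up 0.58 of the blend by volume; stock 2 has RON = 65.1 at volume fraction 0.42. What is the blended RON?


Linear blending: RON_blend = sum(vi * RONi)
Contribution 1: 0.58 * 97.5 = 56.55
Contribution 2: 0.42 * 65.1 = 27.342
RON_blend = 56.55 + 27.342 = 83.892

83.892


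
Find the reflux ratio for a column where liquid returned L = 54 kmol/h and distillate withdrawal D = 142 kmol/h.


Reflux ratio definition: R = L / D (liquid returned / distillate withdrawn)
L = 54 kmol/h, D = 142 kmol/h
R = 54 / 142 = 0.3803

0.3803


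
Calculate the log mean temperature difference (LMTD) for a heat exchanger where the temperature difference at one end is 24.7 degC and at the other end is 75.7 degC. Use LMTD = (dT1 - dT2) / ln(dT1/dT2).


LMTD = (dT1 - dT2) / ln(dT1/dT2)
= (24.7 - 75.7) / ln(24.7 / 75.7) = -51 / -1.11997 = 45.54

45.54 degC


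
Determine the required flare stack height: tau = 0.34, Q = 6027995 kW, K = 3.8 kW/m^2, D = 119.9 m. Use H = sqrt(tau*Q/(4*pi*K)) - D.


tau*Q/(4*pi*K) = 0.34 * 6027995 / (4 * pi * 3.8) = 42919.9
sqrt(42919.9) = 207.171
H = 207.171 - 119.9 = 87.27

87.27 m


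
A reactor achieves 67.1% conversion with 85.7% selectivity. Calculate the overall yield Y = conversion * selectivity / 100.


Overall yield = conversion (%) * selectivity (%) / 100
Conversion = 67.1%, Selectivity = 85.7%
Y = 67.1 * 85.7 / 100
= 57.5047 %

57.5047 %


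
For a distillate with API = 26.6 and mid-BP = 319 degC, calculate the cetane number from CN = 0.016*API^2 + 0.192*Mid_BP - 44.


CN = 0.016 * 26.6^2 + 0.192 * 319 - 44
CN = 11.32096 + 61.248 - 44 = 28.56896

28.56896


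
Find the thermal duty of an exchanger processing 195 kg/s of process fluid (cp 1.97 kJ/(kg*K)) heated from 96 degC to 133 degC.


Q = m_dot * cp * delta_T
delta_T = 133 - 96 = 37 K
Q = 195 * 1.97 * 37
= 384.15 * 37
= 14213.55 kW

14213.55 kW


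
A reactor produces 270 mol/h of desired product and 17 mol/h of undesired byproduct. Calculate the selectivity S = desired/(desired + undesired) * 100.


Selectivity = desired / (desired + undesired) * 100
Total products = 270 + 17 = 287 mol/h
S = 270 / 287 * 100
= 0.9408 * 100
= 94.08 %

94.08 %


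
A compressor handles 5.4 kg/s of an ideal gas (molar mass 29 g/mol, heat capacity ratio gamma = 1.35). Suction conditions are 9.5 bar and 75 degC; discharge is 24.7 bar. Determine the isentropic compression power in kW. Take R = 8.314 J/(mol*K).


Isentropic work: W = m*(gamma/(gamma-1))*(R*T1/MW)*((P2/P1)^((gamma-1)/gamma) - 1)
T1 = 75 + 273.15 = 348.15 K
Pressure ratio = 24.7 / 9.5 = 2.6
Exponent = (1.35 - 1)/1.35 = 0.259259
(P2/P1)^exp - 1 = 2.6^0.259259 - 1 = 0.281108
W = 5.4 * 1.35 / 0.35 * 8.314 * 348.15 / 29 * 0.281108 = 584.4

584.4 kW


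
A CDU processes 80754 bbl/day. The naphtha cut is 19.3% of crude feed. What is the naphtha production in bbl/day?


Crude throughput = 80754 bbl/day
Fraction yield = 19.3%
yield = throughput * fraction / 100
yield = 80754 * 19.3 / 100 = 15585.522

15585.522 bbl/day


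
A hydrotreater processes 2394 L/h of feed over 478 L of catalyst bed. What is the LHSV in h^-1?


LHSV = volumetric feed rate / catalyst volume
= 2394 L/h / 478 L
= 5.008 h^-1

5.008 h^-1


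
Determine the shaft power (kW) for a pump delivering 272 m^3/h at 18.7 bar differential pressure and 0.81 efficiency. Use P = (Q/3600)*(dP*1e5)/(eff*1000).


Q = 272 / 3600 = 0.0755556 m^3/s
P = 0.0755556 * (18.7 * 1e5) / 0.81 / 1000 = 174.4

174.4 kW


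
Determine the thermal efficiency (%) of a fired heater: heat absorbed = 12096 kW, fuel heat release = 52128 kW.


Furnace efficiency = Q_absorbed / Q_fuel * 100
= 12096 / 52128 * 100 = 23.20

23.20 %


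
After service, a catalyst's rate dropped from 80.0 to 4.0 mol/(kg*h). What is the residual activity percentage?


Activity (%) = (rate_used / rate_fresh) * 100
rate_used = 4.0, rate_fresh = 80.0
= (4.0 / 80.0) * 100
= 0.05000 * 100 = 5.000

5.000 %


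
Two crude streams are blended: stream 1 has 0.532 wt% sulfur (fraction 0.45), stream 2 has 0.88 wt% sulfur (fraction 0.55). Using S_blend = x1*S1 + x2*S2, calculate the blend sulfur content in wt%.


Linear sulfur blending: S_blend = x1*S1 + x2*S2
Contribution 1: 0.45 * 0.532 = 0.2394 wt%
Contribution 2: 0.55 * 0.88 = 0.484 wt%
S_blend = 0.2394 + 0.484 = 0.7234

0.7234 wt%


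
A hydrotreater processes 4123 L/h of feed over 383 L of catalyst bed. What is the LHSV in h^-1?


LHSV = volumetric feed rate / catalyst volume
= 4123 L/h / 383 L
= 10.77 h^-1

10.77 h^-1


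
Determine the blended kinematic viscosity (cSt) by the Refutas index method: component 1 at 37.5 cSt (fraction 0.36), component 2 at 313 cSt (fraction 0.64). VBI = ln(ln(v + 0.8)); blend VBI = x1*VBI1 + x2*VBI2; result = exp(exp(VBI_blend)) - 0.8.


Refutas method: VBN_i = 14.534*ln(ln(visc_i + 0.8)) + 10.975, blended linearly by mass fraction; since VBN is linear in VBI_i = ln(ln(visc_i + 0.8)) and the fractions sum to 1, blend VBI directly: visc = exp(exp(VBI_blend)) - 0.8
VBI_1 = ln(ln(37.5 + 0.8)) = 1.29348
VBI_2 = ln(ln(313 + 0.8)) = 1.74898
VBI_blend = 0.36 * 1.29348 + 0.64 * 1.74898 = 1.585
visc_blend = exp(exp(1.585)) - 0.8 = 130.7

130.7 cSt


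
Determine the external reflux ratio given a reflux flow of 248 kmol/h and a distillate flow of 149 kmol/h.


Reflux ratio definition: R = L / D (liquid returned / distillate withdrawn)
L = 248 kmol/h, D = 149 kmol/h
R = 248 / 149 = 1.664

1.664


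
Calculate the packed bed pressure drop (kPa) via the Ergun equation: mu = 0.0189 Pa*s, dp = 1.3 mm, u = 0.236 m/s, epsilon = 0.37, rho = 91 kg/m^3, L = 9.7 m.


dp = 1.3 mm = 0.0013 m
Viscous term = 150*0.0189*0.236*(1-0.37)^2 / (0.0013^2*0.37^3) = 3102090
Inertial term = 1.75*91*0.236^2*(1-0.37) / (0.0013*0.37^3) = 84858.5
dP/L = 3102090 + 84858.5 = 3186950 Pa/m
dP = 3186950 * 9.7 / 1000 = 30910 kPa

30910 kPa


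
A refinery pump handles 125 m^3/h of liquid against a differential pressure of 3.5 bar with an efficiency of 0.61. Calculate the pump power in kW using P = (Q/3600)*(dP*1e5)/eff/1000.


Q = 125 / 3600 = 0.0347222 m^3/s
P = 0.0347222 * (3.5 * 1e5) / 0.61 / 1000 = 19.92

19.92 kW


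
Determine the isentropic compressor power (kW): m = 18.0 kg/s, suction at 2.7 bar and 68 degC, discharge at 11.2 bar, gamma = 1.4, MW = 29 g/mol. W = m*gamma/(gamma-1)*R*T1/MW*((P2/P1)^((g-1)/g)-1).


Isentropic work: W = m*(gamma/(gamma-1))*(R*T1/MW)*((P2/P1)^((gamma-1)/gamma) - 1)
T1 = 68 + 273.15 = 341.15 K
Pressure ratio = 11.2 / 2.7 = 4.14815
Exponent = (1.4 - 1)/1.4 = 0.285714
(P2/P1)^exp - 1 = 4.14815^0.285714 - 1 = 0.501515
W = 18.0 * 1.4 / 0.4 * 8.314 * 341.15 / 29 * 0.501515 = 3090

3090 kW


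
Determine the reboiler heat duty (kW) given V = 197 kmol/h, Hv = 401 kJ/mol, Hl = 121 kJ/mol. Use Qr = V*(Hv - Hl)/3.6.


Qr = 197 * (401 - 121) / 3.6 = 197 * 280 / 3.6 = 15320

15320 kW


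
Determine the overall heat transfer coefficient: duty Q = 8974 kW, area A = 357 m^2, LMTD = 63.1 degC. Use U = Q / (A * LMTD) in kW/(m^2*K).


From Q = U*A*LMTD, U = Q / (A * LMTD)
U = 8974 / (357 * 63.1) = 8974 / 22526.7 = 0.3984

0.3984 kW/(m^2*K)


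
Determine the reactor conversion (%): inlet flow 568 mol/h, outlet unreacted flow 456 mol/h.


X = (F_in - F_out) / F_in * 100
Moles reacted = 568 - 456 = 112
X = 112 / 568 * 100
= 0.1972 * 100
= 19.72 %

19.72 %


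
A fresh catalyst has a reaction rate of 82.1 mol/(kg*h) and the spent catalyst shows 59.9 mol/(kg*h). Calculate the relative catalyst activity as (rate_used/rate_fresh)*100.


Activity (%) = (rate_used / rate_fresh) * 100
rate_used = 59.9, rate_fresh = 82.1
= (59.9 / 82.1) * 100
= 0.7296 * 100 = 72.96

72.96 %


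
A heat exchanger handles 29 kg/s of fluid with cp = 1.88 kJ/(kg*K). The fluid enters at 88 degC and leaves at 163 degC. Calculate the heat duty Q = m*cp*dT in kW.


Q = m_dot * cp * delta_T
delta_T = 163 - 88 = 75 K
Q = 29 * 1.88 * 75
= 54.52 * 75
= 4089 kW

4089 kW


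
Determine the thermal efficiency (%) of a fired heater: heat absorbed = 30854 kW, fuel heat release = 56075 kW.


Furnace efficiency = Q_absorbed / Q_fuel * 100
= 30854 / 56075 * 100 = 55.02

55.02 %


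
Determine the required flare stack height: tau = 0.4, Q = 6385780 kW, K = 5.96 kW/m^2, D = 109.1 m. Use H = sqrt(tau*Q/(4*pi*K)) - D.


tau*Q/(4*pi*K) = 0.4 * 6385780 / (4 * pi * 5.96) = 34105
sqrt(34105) = 184.675
H = 184.675 - 109.1 = 75.58

75.58 m


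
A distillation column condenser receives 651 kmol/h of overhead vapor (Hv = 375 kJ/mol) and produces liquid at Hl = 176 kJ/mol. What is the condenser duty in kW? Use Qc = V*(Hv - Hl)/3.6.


Qc = 651 * (375 - 176) / 3.6 = 651 * 199 / 3.6 = 35990

35990 kW


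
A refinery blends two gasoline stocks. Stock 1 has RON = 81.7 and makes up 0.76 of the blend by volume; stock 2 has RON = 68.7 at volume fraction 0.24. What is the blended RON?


Linear blending: RON_blend = sum(vi * RONi)
Contribution 1: 0.76 * 81.7 = 62.092
Contribution 2: 0.24 * 68.7 = 16.488
RON_blend = 62.092 + 16.488 = 78.58

78.58


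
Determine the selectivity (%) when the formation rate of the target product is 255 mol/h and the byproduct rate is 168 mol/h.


Selectivity = desired / (desired + undesired) * 100
Total products = 255 + 168 = 423 mol/h
S = 255 / 423 * 100
= 0.6028 * 100
= 60.28 %

60.28 %


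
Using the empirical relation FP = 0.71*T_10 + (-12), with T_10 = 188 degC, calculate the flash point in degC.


FP = 0.71 * 188 + (-12) = 121.48

121.48 degC


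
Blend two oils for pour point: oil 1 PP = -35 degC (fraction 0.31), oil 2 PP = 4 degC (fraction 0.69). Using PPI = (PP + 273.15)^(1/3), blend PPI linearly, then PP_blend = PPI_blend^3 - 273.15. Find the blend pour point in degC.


PPI_1 = (-35 + 273.15)^(1/3) = 6.198456
PPI_2 = (4 + 273.15)^(1/3) = 6.51986
PPI_blend = 0.31 * 6.198456 + 0.69 * 6.51986 = 6.420225
PP_blend = 6.420225^3 - 273.15 = 264.6371 - 273.15 = -8.51

-8.51 degC


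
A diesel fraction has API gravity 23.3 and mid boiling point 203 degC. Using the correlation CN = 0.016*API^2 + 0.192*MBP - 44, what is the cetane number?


CN = 0.016 * 23.3^2 + 0.192 * 203 - 44
CN = 8.68624 + 38.976 - 44 = 3.66224

3.66224


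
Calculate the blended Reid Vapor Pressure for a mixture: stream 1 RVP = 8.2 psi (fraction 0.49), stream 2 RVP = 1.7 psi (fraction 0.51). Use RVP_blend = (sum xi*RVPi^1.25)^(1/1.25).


Chevron index: RVP_blend = (sum xi*RVPi^1.25)^(1/1.25)
RVP^1.25 terms: 0.49 * 8.2^1.25 + 0.51 * 1.7^1.25 = 7.78928
RVP_blend = 7.78928^(1/1.25) = 5.167

5.167 psi


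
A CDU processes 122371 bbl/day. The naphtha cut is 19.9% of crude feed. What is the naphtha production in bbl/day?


Crude throughput = 122371 bbl/day
Fraction yield = 19.9%
yield = throughput * fraction / 100
yield = 122371 * 19.9 / 100 = 24351.829

24351.829 bbl/day


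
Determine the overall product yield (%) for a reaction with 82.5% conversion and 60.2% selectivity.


Overall yield = conversion (%) * selectivity (%) / 100
Conversion = 82.5%, Selectivity = 60.2%
Y = 82.5 * 60.2 / 100
= 49.665 %

49.665 %


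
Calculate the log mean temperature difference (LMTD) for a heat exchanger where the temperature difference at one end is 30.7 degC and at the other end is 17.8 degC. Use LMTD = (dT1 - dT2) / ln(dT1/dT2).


LMTD = (dT1 - dT2) / ln(dT1/dT2)
= (30.7 - 17.8) / ln(30.7 / 17.8) = 12.9 / 0.545064 = 23.67

23.67 degC


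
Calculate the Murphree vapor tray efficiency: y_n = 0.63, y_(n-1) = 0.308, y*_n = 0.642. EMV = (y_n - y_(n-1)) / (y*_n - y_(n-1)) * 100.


Murphree vapor efficiency: EMV = (y_n - y_(n-1)) / (y*_n - y_(n-1)) * 100
EMV = (0.63 - 0.308) / (0.642 - 0.308) * 100 = 0.322 / 0.334 * 100 = 96.41

96.41 %


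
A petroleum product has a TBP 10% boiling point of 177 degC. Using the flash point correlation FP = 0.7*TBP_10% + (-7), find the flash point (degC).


FP = 0.7 * 177 + (-7) = 116.9

116.9 degC


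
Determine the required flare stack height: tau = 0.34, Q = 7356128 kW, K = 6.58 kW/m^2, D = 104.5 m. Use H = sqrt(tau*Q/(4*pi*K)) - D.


tau*Q/(4*pi*K) = 0.34 * 7356128 / (4 * pi * 6.58) = 30247.7
sqrt(30247.7) = 173.919
H = 173.919 - 104.5 = 69.42

69.42 m


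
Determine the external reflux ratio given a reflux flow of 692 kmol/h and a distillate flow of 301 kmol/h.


Reflux ratio definition: R = L / D (liquid returned / distillate withdrawn)
L = 692 kmol/h, D = 301 kmol/h
R = 692 / 301 = 2.299

2.299


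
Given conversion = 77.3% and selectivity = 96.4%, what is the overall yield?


Overall yield = conversion (%) * selectivity (%) / 100
Conversion = 77.3%, Selectivity = 96.4%
Y = 77.3 * 96.4 / 100
= 74.5172 %

74.5172 %


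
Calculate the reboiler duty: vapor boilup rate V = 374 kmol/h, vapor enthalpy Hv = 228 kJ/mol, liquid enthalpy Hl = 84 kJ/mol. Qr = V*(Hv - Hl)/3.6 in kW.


Qr = 374 * (228 - 84) / 3.6 = 374 * 144 / 3.6 = 14960

14960 kW


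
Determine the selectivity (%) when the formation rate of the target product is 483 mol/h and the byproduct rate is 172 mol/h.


Selectivity = desired / (desired + undesired) * 100
Total products = 483 + 172 = 655 mol/h
S = 483 / 655 * 100
= 0.7374 * 100
= 73.74 %

73.74 %


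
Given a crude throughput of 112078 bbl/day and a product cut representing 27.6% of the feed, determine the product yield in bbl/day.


Crude throughput = 112078 bbl/day
Fraction yield = 27.6%
yield = throughput * fraction / 100
yield = 112078 * 27.6 / 100 = 30933.528

30933.528 bbl/day


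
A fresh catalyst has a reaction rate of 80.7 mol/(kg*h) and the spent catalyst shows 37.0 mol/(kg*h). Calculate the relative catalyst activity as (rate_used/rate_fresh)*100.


Activity (%) = (rate_used / rate_fresh) * 100
rate_used = 37.0, rate_fresh = 80.7
= (37.0 / 80.7) * 100
= 0.4585 * 100 = 45.85

45.85 %


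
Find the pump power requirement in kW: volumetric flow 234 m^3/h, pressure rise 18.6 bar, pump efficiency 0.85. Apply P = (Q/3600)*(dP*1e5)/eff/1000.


Q = 234 / 3600 = 0.065 m^3/s
P = 0.065 * (18.6 * 1e5) / 0.85 / 1000 = 142.2

142.2 kW


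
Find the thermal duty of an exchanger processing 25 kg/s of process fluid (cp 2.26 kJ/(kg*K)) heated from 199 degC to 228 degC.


Q = m_dot * cp * delta_T
delta_T = 228 - 199 = 29 K
Q = 25 * 2.26 * 29
= 56.5 * 29
= 1638.5 kW

1638.5 kW


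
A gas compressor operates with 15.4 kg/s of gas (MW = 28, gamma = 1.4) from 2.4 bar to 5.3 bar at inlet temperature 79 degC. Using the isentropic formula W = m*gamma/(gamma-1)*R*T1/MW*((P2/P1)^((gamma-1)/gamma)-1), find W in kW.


Isentropic work: W = m*(gamma/(gamma-1))*(R*T1/MW)*((P2/P1)^((gamma-1)/gamma) - 1)
T1 = 79 + 273.15 = 352.15 K
Pressure ratio = 5.3 / 2.4 = 2.20833
Exponent = (1.4 - 1)/1.4 = 0.285714
(P2/P1)^exp - 1 = 2.20833^0.285714 - 1 = 0.254018
W = 15.4 * 1.4 / 0.4 * 8.314 * 352.15 / 28 * 0.254018 = 1432

1432 kW


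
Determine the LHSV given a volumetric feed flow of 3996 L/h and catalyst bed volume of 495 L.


LHSV = volumetric feed rate / catalyst volume
= 3996 L/h / 495 L
= 8.073 h^-1

8.073 h^-1


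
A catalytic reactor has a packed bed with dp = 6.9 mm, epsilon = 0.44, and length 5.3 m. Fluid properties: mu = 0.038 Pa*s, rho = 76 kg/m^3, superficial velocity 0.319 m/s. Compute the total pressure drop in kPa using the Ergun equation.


dp = 6.9 mm = 0.0069 m
Viscous term = 150*0.038*0.319*(1-0.44)^2 / (0.0069^2*0.44^3) = 140600
Inertial term = 1.75*76*0.319^2*(1-0.44) / (0.0069*0.44^3) = 12894.8
dP/L = 140600 + 12894.8 = 153495 Pa/m
dP = 153495 * 5.3 / 1000 = 813.5 kPa

813.5 kPa


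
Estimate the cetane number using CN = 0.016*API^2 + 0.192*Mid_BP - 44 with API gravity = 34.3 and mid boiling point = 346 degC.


CN = 0.016 * 34.3^2 + 0.192 * 346 - 44
CN = 18.82384 + 66.432 - 44 = 41.25584

41.25584


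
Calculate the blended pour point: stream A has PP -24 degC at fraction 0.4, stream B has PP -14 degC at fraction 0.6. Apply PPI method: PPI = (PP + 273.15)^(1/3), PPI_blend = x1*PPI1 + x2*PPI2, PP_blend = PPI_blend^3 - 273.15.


PPI_1 = (-24 + 273.15)^(1/3) = 6.292458
PPI_2 = (-14 + 273.15)^(1/3) = 6.375541
PPI_blend = 0.4 * 6.292458 + 0.6 * 6.375541 = 6.342308
PP_blend = 6.342308^3 - 273.15 = 255.1185 - 273.15 = -18.03

-18.03 degC


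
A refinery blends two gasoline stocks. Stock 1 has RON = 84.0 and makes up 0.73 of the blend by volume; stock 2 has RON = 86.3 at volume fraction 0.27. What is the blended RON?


Linear blending: RON_blend = sum(vi * RONi)
Contribution 1: 0.73 * 84.0 = 61.32
Contribution 2: 0.27 * 86.3 = 23.301
RON_blend = 61.32 + 23.301 = 84.621

84.621


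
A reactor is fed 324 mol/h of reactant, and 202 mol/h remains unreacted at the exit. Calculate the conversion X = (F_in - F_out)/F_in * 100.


X = (F_in - F_out) / F_in * 100
Moles reacted = 324 - 202 = 122
X = 122 / 324 * 100
= 0.3765 * 100
= 37.65 %

37.65 %


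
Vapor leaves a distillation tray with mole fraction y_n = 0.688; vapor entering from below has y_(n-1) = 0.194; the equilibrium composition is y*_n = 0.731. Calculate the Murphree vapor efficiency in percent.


Murphree vapor efficiency: EMV = (y_n - y_(n-1)) / (y*_n - y_(n-1)) * 100
EMV = (0.688 - 0.194) / (0.731 - 0.194) * 100 = 0.494 / 0.537 * 100 = 91.99

91.99 %


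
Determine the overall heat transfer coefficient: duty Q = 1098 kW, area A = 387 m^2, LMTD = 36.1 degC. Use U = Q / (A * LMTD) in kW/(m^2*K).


From Q = U*A*LMTD, U = Q / (A * LMTD)
U = 1098 / (387 * 36.1) = 1098 / 13970.7 = 0.07859

0.07859 kW/(m^2*K)


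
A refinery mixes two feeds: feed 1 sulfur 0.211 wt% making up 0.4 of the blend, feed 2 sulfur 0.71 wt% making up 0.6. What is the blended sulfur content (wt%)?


Linear sulfur blending: S_blend = x1*S1 + x2*S2
Contribution 1: 0.4 * 0.211 = 0.0844 wt%
Contribution 2: 0.6 * 0.71 = 0.426 wt%
S_blend = 0.0844 + 0.426 = 0.5104

0.5104 wt%


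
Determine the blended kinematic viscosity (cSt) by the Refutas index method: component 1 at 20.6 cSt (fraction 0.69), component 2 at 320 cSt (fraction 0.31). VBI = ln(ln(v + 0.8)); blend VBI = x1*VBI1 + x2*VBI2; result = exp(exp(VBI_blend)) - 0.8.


Refutas method: VBN_i = 14.534*ln(ln(visc_i + 0.8)) + 10.975, blended linearly by mass fraction; since VBN is linear in VBI_i = ln(ln(visc_i + 0.8)) and the fractions sum to 1, blend VBI directly: visc = exp(exp(VBI_blend)) - 0.8
VBI_1 = ln(ln(20.6 + 0.8)) = 1.11952
VBI_2 = ln(ln(320 + 0.8)) = 1.75281
VBI_blend = 0.69 * 1.11952 + 0.31 * 1.75281 = 1.31584
visc_blend = exp(exp(1.31584)) - 0.8 = 40.79

40.79 cSt


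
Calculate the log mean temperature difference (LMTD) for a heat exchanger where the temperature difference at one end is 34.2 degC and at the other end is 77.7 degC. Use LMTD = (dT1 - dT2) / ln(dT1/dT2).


LMTD = (dT1 - dT2) / ln(dT1/dT2)
= (34.2 - 77.7) / ln(34.2 / 77.7) = -43.5 / -0.82063 = 53.01

53.01 degC


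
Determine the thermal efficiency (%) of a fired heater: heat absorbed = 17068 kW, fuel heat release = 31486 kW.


Furnace efficiency = Q_absorbed / Q_fuel * 100
= 17068 / 31486 * 100 = 54.21

54.21 %


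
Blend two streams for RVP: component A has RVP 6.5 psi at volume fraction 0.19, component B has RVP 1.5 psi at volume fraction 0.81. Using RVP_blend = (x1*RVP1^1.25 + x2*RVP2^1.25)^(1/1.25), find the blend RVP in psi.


Chevron index: RVP_blend = (sum xi*RVPi^1.25)^(1/1.25)
RVP^1.25 terms: 0.19 * 6.5^1.25 + 0.81 * 1.5^1.25 = 3.31657
RVP_blend = 3.31657^(1/1.25) = 2.609

2.609 psi


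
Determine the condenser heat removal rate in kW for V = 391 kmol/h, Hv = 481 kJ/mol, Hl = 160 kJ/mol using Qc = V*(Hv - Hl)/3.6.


Qc = 391 * (481 - 160) / 3.6 = 391 * 321 / 3.6 = 34860

34860 kW


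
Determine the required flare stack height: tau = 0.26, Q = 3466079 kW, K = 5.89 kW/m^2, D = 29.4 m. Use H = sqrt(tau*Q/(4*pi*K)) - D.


tau*Q/(4*pi*K) = 0.26 * 3466079 / (4 * pi * 5.89) = 12175.5
sqrt(12175.5) = 110.343
H = 110.343 - 29.4 = 80.94

80.94 m


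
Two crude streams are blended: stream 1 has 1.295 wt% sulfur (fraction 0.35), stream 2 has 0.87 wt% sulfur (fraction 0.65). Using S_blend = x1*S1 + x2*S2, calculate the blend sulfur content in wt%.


Linear sulfur blending: S_blend = x1*S1 + x2*S2
Contribution 1: 0.35 * 1.295 = 0.45325 wt%
Contribution 2: 0.65 * 0.87 = 0.5655 wt%
S_blend = 0.45325 + 0.5655 = 1.01875

1.01875 wt%


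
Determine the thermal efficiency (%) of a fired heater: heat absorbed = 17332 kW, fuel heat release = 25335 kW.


Furnace efficiency = Q_absorbed / Q_fuel * 100
= 17332 / 25335 * 100 = 68.41

68.41 %
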